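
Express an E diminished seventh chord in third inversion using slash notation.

Edim7/Db

Third inversion of E diminished seventh has the seventh (Db) in the bass. As a slash chord: Edim7/Db.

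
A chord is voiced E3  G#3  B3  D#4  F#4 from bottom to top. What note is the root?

E

Reordering E, G#, B, D#, F# into stacked thirds gives E–G#–B–D#–F#; the bottom of that stack, E, is the root.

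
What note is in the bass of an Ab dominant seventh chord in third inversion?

Gb

The seventh of Ab dominant seventh (Ab–C–Eb–Gb) is Gb; that is the bass in third inversion.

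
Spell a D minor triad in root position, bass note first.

The chord tones are D–F–A. With the root (D) lowest for root position: D, F, A.

D, F, A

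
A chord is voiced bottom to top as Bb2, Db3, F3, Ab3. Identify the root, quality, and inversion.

Bb minor seventh, root position

Reducing to letter names: Bb, Db, F, Ab. These stack in thirds as Bb–Db–F–Ab — a Bb minor seventh chord.
Bb is the root of Bb minor seventh; root in the bass means root position (figured bass 7).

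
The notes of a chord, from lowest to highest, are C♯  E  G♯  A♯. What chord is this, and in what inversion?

The distinct note names are C#, E, G#, A#. Stacked in thirds they read A#–C#–E–G#, which is a half-diminished seventh chord on A#.
With the third (C#) in the bass, the chord is in first inversion (figured bass 6/5).

A# half-diminished seventh, first inversion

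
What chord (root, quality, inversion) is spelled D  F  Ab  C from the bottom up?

Reducing to letter names: D, F, Ab, C. These stack in thirds as D–F–Ab–C — a D half-diminished seventh chord.
With the root (D) in the bass, the chord is in root position (figured bass 7).

D half-diminished seventh, root position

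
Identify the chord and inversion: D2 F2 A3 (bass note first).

The pitch classes D, F, A arrange in thirds as D–F–A: a D minor triad.
With the root (D) in the bass, the chord is in root position (figured bass 5/3).

D minor, root position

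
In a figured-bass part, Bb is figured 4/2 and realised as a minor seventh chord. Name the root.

C

The figures 4/2 mean the seventh of the chord is in the bass. If Bb is the seventh of a minor seventh chord, the root is C (chord tones C–Eb–G–Bb).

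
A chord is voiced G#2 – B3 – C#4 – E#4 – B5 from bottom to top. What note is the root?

The distinct letter names are G#, B, C#, E#. Arranged as a stack of thirds they read C#–E#–G#–B, so C# is the root (a C# dominant seventh chord).

C#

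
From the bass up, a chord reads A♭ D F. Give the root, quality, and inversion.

The distinct note names are Ab, D, F. Stacked in thirds they read D–F–Ab, which is a diminished triad on D.
With the fifth (Ab) in the bass, the chord is in second inversion (figured bass 6/4).

D diminished, second inversion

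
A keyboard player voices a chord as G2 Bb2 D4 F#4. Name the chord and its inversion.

G minor-major seventh, root position

The pitch classes G, Bb, D, F# arrange in thirds as G–Bb–D–F#: a G minor-major seventh chord.
The lowest note is G, the root of the chord, so this is root position (figured bass 7).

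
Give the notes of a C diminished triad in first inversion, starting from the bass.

Eb, Gb, C

The chord tones are C–Eb–Gb. With the third (Eb) lowest for first inversion: Eb, Gb, C.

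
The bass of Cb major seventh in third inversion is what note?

Bb

In third inversion the seventh is lowest. For Cb major seventh (Cb–Eb–Gb–Bb) that is Bb.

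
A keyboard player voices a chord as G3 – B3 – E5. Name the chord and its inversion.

The pitch classes G, B, E arrange in thirds as E–G–B: an E minor triad.
With the third (G) in the bass, the chord is in first inversion (figured bass 6).

E minor, first inversion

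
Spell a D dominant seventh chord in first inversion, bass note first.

D dominant seventh is D–F#–A–C. First inversion puts the third (F#) in the bass, with the remaining tones above: F#, A, C, D.

F#, A, C, D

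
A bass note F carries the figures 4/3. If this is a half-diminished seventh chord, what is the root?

The figures 4/3 mean the fifth of the chord is in the bass. If F is the fifth of a half-diminished seventh chord, the root is B (chord tones B–D–F–A).

B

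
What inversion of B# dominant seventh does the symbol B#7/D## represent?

B#7/D## means B# dominant seventh with D## in the bass. D## is the third of B# dominant seventh (B#–D##–F##–A#), so this is first inversion.

first inversion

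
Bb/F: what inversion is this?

Bb/F means Bb major with F in the bass. F is the fifth of Bb major (Bb–D–F), so this is second inversion.

second inversion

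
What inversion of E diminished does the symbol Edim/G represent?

Edim/G means E diminished with G in the bass. G is the third of E diminished (E–G–Bb), so this is first inversion.

first inversion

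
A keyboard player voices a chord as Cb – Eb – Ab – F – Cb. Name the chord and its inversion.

F half-diminished seventh, second inversion

Reducing to letter names: Cb, Eb, Ab, F. These stack in thirds as F–Ab–Cb–Eb — an F half-diminished seventh chord.
With the fifth (Cb) in the bass, the chord is in second inversion (figured bass 4/3).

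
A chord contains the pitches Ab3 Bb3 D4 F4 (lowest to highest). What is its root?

Ab, Bb, D, F are the tones of a Bb dominant seventh chord (Bb–D–F–Ab), making Bb the root.

Bb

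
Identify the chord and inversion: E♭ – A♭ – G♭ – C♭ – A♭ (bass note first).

Ab minor seventh, second inversion

The pitch classes Eb, Ab, Gb, Cb arrange in thirds as Ab–Cb–Eb–Gb: an Ab minor seventh chord.
Eb is the fifth of Ab minor seventh; fifth in the bass means second inversion (figured bass 4/3).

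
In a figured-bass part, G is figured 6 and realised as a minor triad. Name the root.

The figures 6 mean the third of the chord is in the bass. If G is the third of a minor triad, the root is E (chord tones E–G–B).

E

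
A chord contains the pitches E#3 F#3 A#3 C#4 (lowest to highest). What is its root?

The distinct letter names are E#, F#, A#, C#. Arranged as a stack of thirds they read F#–A#–C#–E#, so F# is the root (an F# major seventh chord).

F#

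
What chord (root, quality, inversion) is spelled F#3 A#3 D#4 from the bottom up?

D# minor, first inversion

The pitch classes F#, A#, D# arrange in thirds as D#–F#–A#: a D# minor triad.
With the third (F#) in the bass, the chord is in first inversion (figured bass 6).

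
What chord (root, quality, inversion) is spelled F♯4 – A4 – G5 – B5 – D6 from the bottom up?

The pitch classes F#, A, G, B, D arrange in thirds as G–B–D–F#–A: a G major ninth chord.
With the seventh (F#) in the bass, the chord is in third inversion.

G major ninth, third inversion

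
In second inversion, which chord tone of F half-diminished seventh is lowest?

F half-diminished seventh is F–Ab–Cb–Eb. Second inversion places the fifth in the bass: Cb.

Cb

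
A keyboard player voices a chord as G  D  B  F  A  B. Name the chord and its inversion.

G dominant ninth, root position

The distinct note names are G, D, B, F, A. Stacked in thirds they read G–B–D–F–A, which is a dominant ninth chord on G.
With the root (G) in the bass, the chord is in root position.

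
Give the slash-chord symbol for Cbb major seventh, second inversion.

Second inversion of Cbb major seventh has the fifth (Gbb) in the bass. As a slash chord: Cbbmaj7/Gbb.

Cbbmaj7/Gbb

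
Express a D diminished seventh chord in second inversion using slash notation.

Ddim7/Ab

Second inversion of D diminished seventh has the fifth (Ab) in the bass. As a slash chord: Ddim7/Ab.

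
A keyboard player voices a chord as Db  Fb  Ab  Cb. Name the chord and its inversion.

Db minor seventh, root position

The distinct note names are Db, Fb, Ab, Cb. Stacked in thirds they read Db–Fb–Ab–Cb, which is a minor seventh chord on Db.
Db is the root of Db minor seventh; root in the bass means root position (figured bass 7).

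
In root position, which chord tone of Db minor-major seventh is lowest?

In root position the root is lowest. For Db minor-major seventh (Db–Fb–Ab–C) that is Db.

Db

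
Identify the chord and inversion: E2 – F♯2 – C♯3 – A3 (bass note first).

The pitch classes E, F#, C#, A arrange in thirds as F#–A–C#–E: an F# minor seventh chord.
E is the seventh of F# minor seventh; seventh in the bass means third inversion (figured bass 4/2).

F# minor seventh, third inversion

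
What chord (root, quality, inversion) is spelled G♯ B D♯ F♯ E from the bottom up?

The pitch classes G#, B, D#, F#, E arrange in thirds as E–G#–B–D#–F#: an E major ninth chord.
The lowest note is G#, the third of the chord, so this is first inversion.

E major ninth, first inversion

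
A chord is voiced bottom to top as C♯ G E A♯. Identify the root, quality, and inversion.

A# diminished seventh, first inversion

Reducing to letter names: C#, G, E, A#. These stack in thirds as A#–C#–E–G — an A# diminished seventh chord.
The lowest note is C#, the third of the chord, so this is first inversion (figured bass 6/5).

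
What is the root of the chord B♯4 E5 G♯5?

E

B#, E, G# are the tones of an E augmented triad (E–G#–B#), making E the root.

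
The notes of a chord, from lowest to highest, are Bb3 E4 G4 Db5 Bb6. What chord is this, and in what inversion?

E diminished seventh, second inversion

Reducing to letter names: Bb, E, G, Db. These stack in thirds as E–G–Bb–Db — an E diminished seventh chord.
With the fifth (Bb) in the bass, the chord is in second inversion (figured bass 4/3).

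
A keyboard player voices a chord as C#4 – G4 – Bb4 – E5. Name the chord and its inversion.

C# diminished seventh, root position

The distinct note names are C#, G, Bb, E. Stacked in thirds they read C#–E–G–Bb, which is a diminished seventh chord on C#.
C# is the root of C# diminished seventh; root in the bass means root position (figured bass 7).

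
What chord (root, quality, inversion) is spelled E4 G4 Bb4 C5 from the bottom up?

The distinct note names are E, G, Bb, C. Stacked in thirds they read C–E–G–Bb, which is a dominant seventh chord on C.
The lowest note is E, the third of the chord, so this is first inversion (figured bass 6/5).

C dominant seventh, first inversion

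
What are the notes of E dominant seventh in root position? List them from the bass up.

E, G#, B, D

E dominant seventh is E–G#–B–D. Root position puts the root (E) in the bass, with the remaining tones above: E, G#, B, D.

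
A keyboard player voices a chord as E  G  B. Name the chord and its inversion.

Reducing to letter names: E, G, B. These stack in thirds as E–G–B — an E minor triad.
With the root (E) in the bass, the chord is in root position (figured bass 5/3).

E minor, root position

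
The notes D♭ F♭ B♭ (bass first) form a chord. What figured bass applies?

6

The notes Db, Fb, Bb stack in thirds as Bb–Db–Fb — a Bb diminished triad. The bass Db is the third, so this is first inversion: figured 6.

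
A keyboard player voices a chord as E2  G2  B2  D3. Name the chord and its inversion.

The distinct note names are E, G, B, D. Stacked in thirds they read E–G–B–D, which is a minor seventh chord on E.
With the root (E) in the bass, the chord is in root position (figured bass 7).

E minor seventh, root position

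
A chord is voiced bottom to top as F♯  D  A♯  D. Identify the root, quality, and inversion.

Reducing to letter names: F#, D, A#. These stack in thirds as D–F#–A# — a D augmented triad.
F# is the third of D augmented; third in the bass means first inversion (figured bass 6).

D augmented, first inversion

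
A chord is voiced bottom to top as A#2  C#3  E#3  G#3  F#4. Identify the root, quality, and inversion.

F# major ninth, first inversion

Reducing to letter names: A#, C#, E#, G#, F#. These stack in thirds as F#–A#–C#–E#–G# — an F# major ninth chord.
With the third (A#) in the bass, the chord is in first inversion.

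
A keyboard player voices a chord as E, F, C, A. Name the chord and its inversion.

Reducing to letter names: E, F, C, A. These stack in thirds as F–A–C–E — an F major seventh chord.
The lowest note is E, the seventh of the chord, so this is third inversion (figured bass 4/2).

F major seventh, third inversion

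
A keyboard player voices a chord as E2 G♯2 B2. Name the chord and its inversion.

E major, root position

Reducing to letter names: E, G#, B. These stack in thirds as E–G#–B — an E major triad.
With the root (E) in the bass, the chord is in root position (figured bass 5/3).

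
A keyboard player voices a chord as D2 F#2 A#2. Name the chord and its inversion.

The distinct note names are D, F#, A#. Stacked in thirds they read D–F#–A#, which is an augmented triad on D.
D is the root of D augmented; root in the bass means root position (figured bass 5/3).

D augmented, root position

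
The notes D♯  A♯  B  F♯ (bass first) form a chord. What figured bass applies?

6/5

The notes D#, A#, B, F# stack in thirds as B–D#–F#–A# — a B major seventh chord. The bass D# is the third, so this is first inversion: figured 6/5.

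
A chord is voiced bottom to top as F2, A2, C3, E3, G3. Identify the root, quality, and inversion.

F major ninth, root position

The distinct note names are F, A, C, E, G. Stacked in thirds they read F–A–C–E–G, which is a major ninth chord on F.
F is the root of F major ninth; root in the bass means root position.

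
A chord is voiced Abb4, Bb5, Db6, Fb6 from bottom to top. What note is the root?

Reordering Abb, Bb, Db, Fb into stacked thirds gives Bb–Db–Fb–Abb; the bottom of that stack, Bb, is the root.

Bb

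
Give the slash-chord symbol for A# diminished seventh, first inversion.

A#dim7/C#

First inversion of A# diminished seventh has the third (C#) in the bass. As a slash chord: A#dim7/C#.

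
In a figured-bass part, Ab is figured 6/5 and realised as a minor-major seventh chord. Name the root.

The figures 6/5 mean the third of the chord is in the bass. If Ab is the third of a minor-major seventh chord, the root is F (chord tones F–Ab–C–E).

F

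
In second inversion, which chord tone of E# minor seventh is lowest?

E# minor seventh is E#–G#–B#–D#. Second inversion places the fifth in the bass: B#.

B#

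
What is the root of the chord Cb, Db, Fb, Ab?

The distinct letter names are Cb, Db, Fb, Ab. Arranged as a stack of thirds they read Db–Fb–Ab–Cb, so Db is the root (a Db minor seventh chord).

Db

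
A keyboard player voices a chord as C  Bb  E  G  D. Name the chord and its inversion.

The distinct note names are C, Bb, E, G, D. Stacked in thirds they read C–E–G–Bb–D, which is a dominant ninth chord on C.
With the root (C) in the bass, the chord is in root position.

C dominant ninth, root position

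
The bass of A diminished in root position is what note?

A diminished is A–C–Eb. Root position places the root in the bass: A.

A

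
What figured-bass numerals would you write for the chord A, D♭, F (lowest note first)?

6/4

The notes A, Db, F stack in thirds as Db–F–A — a Db augmented triad. The bass A is the fifth, so this is second inversion: figured 6/4.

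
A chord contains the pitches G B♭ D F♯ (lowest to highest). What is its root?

Reordering G, Bb, D, F# into stacked thirds gives G–Bb–D–F#; the bottom of that stack, G, is the root.

G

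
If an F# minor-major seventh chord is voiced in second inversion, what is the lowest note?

C#

F# minor-major seventh is F#–A–C#–E#. Second inversion places the fifth in the bass: C#.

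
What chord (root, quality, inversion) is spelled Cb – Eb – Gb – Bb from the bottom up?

Cb major seventh, root position

The pitch classes Cb, Eb, Gb, Bb arrange in thirds as Cb–Eb–Gb–Bb: a Cb major seventh chord.
With the root (Cb) in the bass, the chord is in root position (figured bass 7).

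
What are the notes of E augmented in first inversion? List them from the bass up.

G#, B#, E

The chord tones are E–G#–B#. With the third (G#) lowest for first inversion: G#, B#, E.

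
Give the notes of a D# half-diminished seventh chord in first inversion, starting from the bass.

F#, A, C#, D#

D# half-diminished seventh is D#–F#–A–C#. First inversion puts the third (F#) in the bass, with the remaining tones above: F#, A, C#, D#.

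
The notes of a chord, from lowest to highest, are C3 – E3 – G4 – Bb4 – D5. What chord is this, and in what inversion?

The distinct note names are C, E, G, Bb, D. Stacked in thirds they read C–E–G–Bb–D, which is a dominant ninth chord on C.
With the root (C) in the bass, the chord is in root position.

C dominant ninth, root position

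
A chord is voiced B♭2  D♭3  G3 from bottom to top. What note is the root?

Bb, Db, G are the tones of a G diminished triad (G–Bb–Db), making G the root.

G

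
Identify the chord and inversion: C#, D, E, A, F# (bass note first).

The distinct note names are C#, D, E, A, F#. Stacked in thirds they read D–F#–A–C#–E, which is a major ninth chord on D.
With the seventh (C#) in the bass, the chord is in third inversion.

D major ninth, third inversion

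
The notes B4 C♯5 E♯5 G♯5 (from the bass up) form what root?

C#

The distinct letter names are B, C#, E#, G#. Arranged as a stack of thirds they read C#–E#–G#–B, so C# is the root (a C# dominant seventh chord).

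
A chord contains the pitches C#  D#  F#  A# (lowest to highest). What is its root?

D#

C#, D#, F#, A# are the tones of a D# minor seventh chord (D#–F#–A#–C#), making D# the root.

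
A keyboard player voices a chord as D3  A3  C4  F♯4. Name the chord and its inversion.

The distinct note names are D, A, C, F#. Stacked in thirds they read D–F#–A–C, which is a dominant seventh chord on D.
D is the root of D dominant seventh; root in the bass means root position (figured bass 7).

D dominant seventh, root position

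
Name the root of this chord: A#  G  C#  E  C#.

A#

Reordering A#, G, C#, E into stacked thirds gives A#–C#–E–G; the bottom of that stack, A#, is the root.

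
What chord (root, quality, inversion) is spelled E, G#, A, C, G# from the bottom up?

The pitch classes E, G#, A, C arrange in thirds as A–C–E–G#: an A minor-major seventh chord.
The lowest note is E, the fifth of the chord, so this is second inversion (figured bass 4/3).

A minor-major seventh, second inversion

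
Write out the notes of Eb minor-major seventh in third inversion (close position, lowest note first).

Spelling Eb minor-major seventh: Eb–Gb–Bb–D. In third inversion the seventh is bass, giving D, Eb, Gb, Bb from the bottom.

D, Eb, Gb, Bb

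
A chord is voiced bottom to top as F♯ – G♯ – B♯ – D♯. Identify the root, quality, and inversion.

Reducing to letter names: F#, G#, B#, D#. These stack in thirds as G#–B#–D#–F# — a G# dominant seventh chord.
The lowest note is F#, the seventh of the chord, so this is third inversion (figured bass 4/2).

G# dominant seventh, third inversion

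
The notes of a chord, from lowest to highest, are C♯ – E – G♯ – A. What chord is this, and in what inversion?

Reducing to letter names: C#, E, G#, A. These stack in thirds as A–C#–E–G# — an A major seventh chord.
The lowest note is C#, the third of the chord, so this is first inversion (figured bass 6/5).

A major seventh, first inversion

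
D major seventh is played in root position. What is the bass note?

D major seventh is D–F#–A–C#. Root position places the root in the bass: D.

D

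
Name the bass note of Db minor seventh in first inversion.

The third of Db minor seventh (Db–Fb–Ab–Cb) is Fb; that is the bass in first inversion.

Fb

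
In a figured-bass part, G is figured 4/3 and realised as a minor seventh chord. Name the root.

C

The figures 4/3 mean the fifth of the chord is in the bass. If G is the fifth of a minor seventh chord, the root is C (chord tones C–Eb–G–Bb).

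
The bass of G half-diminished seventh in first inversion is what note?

Bb

The third of G half-diminished seventh (G–Bb–Db–F) is Bb; that is the bass in first inversion.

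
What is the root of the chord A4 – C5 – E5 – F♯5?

A, C, E, F# are the tones of an F# half-diminished seventh chord (F#–A–C–E), making F# the root.

F#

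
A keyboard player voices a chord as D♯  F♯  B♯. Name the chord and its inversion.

Reducing to letter names: D#, F#, B#. These stack in thirds as B#–D#–F# — a B# diminished triad.
With the third (D#) in the bass, the chord is in first inversion (figured bass 6).

B# diminished, first inversion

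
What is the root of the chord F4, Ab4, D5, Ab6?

Reordering F, Ab, D into stacked thirds gives D–F–Ab; the bottom of that stack, D, is the root.

D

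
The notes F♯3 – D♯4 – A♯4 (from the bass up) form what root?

The distinct letter names are F#, D#, A#. Arranged as a stack of thirds they read D#–F#–A#, so D# is the root (a D# minor triad).

D#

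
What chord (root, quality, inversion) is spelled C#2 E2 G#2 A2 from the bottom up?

A major seventh, first inversion

The distinct note names are C#, E, G#, A. Stacked in thirds they read A–C#–E–G#, which is a major seventh chord on A.
With the third (C#) in the bass, the chord is in first inversion (figured bass 6/5).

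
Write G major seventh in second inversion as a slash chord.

Second inversion of G major seventh has the fifth (D) in the bass. As a slash chord: Gmaj7/D.

Gmaj7/D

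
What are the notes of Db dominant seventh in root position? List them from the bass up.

Spelling Db dominant seventh: Db–F–Ab–Cb. In root position the root is bass, giving Db, F, Ab, Cb from the bottom.

Db, F, Ab, Cb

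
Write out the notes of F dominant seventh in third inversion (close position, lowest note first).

Eb, F, A, C

The chord tones are F–A–C–Eb. With the seventh (Eb) lowest for third inversion: Eb, F, A, C.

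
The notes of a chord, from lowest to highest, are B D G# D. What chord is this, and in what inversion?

Reducing to letter names: B, D, G#. These stack in thirds as G#–B–D — a G# diminished triad.
With the third (B) in the bass, the chord is in first inversion (figured bass 6).

G# diminished, first inversion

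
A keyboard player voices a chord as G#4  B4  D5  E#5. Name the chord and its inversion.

E# diminished seventh, first inversion

Reducing to letter names: G#, B, D, E#. These stack in thirds as E#–G#–B–D — an E# diminished seventh chord.
The lowest note is G#, the third of the chord, so this is first inversion (figured bass 6/5).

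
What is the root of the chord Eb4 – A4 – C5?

A

Eb, A, C are the tones of an A diminished triad (A–C–Eb), making A the root.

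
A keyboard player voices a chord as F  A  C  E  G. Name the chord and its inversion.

F major ninth, root position

The distinct note names are F, A, C, E, G. Stacked in thirds they read F–A–C–E–G, which is a major ninth chord on F.
The lowest note is F, the root of the chord, so this is root position.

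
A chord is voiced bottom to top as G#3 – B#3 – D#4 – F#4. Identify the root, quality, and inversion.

Reducing to letter names: G#, B#, D#, F#. These stack in thirds as G#–B#–D#–F# — a G# dominant seventh chord.
With the root (G#) in the bass, the chord is in root position (figured bass 7).

G# dominant seventh, root position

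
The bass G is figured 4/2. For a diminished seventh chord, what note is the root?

A#

The figures 4/2 mean the seventh of the chord is in the bass. If G is the seventh of a diminished seventh chord, the root is A# (chord tones A#–C#–E–G).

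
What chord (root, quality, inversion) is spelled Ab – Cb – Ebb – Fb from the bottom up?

Fb dominant seventh, first inversion

Reducing to letter names: Ab, Cb, Ebb, Fb. These stack in thirds as Fb–Ab–Cb–Ebb — an Fb dominant seventh chord.
The lowest note is Ab, the third of the chord, so this is first inversion (figured bass 6/5).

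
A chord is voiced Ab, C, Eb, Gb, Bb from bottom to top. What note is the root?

Ab

The distinct letter names are Ab, C, Eb, Gb, Bb. Arranged as a stack of thirds they read Ab–C–Eb–Gb–Bb, so Ab is the root (an Ab dominant ninth chord).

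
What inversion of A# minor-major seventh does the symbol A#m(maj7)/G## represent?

A#m(maj7)/G## means A# minor-major seventh with G## in the bass. G## is the seventh of A# minor-major seventh (A#–C#–E#–G##), so this is third inversion.

third inversion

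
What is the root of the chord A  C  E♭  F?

Reordering A, C, Eb, F into stacked thirds gives F–A–C–Eb; the bottom of that stack, F, is the root.

F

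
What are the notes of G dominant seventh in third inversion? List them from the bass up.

F, G, B, D

G dominant seventh is G–B–D–F. Third inversion puts the seventh (F) in the bass, with the remaining tones above: F, G, B, D.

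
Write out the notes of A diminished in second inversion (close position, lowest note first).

Eb, A, C

The chord tones are A–C–Eb. With the fifth (Eb) lowest for second inversion: Eb, A, C.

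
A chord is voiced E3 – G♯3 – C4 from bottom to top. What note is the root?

C

Reordering E, G#, C into stacked thirds gives C–E–G#; the bottom of that stack, C, is the root.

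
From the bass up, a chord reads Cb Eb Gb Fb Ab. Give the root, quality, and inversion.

Fb major ninth, second inversion

Reducing to letter names: Cb, Eb, Gb, Fb, Ab. These stack in thirds as Fb–Ab–Cb–Eb–Gb — an Fb major ninth chord.
With the fifth (Cb) in the bass, the chord is in second inversion.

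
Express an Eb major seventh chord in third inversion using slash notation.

Ebmaj7/D

Third inversion of Eb major seventh has the seventh (D) in the bass. As a slash chord: Ebmaj7/D.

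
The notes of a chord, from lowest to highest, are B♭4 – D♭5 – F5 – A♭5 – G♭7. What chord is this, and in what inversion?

Gb major ninth, first inversion

The pitch classes Bb, Db, F, Ab, Gb arrange in thirds as Gb–Bb–Db–F–Ab: a Gb major ninth chord.
With the third (Bb) in the bass, the chord is in first inversion.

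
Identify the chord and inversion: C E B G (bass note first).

C major seventh, root position

The pitch classes C, E, B, G arrange in thirds as C–E–G–B: a C major seventh chord.
With the root (C) in the bass, the chord is in root position (figured bass 7).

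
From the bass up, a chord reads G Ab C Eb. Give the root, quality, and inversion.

Reducing to letter names: G, Ab, C, Eb. These stack in thirds as Ab–C–Eb–G — an Ab major seventh chord.
G is the seventh of Ab major seventh; seventh in the bass means third inversion (figured bass 4/2).

Ab major seventh, third inversion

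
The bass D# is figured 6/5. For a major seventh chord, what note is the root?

The figures 6/5 mean the third of the chord is in the bass. If D# is the third of a major seventh chord, the root is B (chord tones B–D#–F#–A#).

B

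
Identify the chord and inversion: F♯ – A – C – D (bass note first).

D dominant seventh, first inversion

The distinct note names are F#, A, C, D. Stacked in thirds they read D–F#–A–C, which is a dominant seventh chord on D.
With the third (F#) in the bass, the chord is in first inversion (figured bass 6/5).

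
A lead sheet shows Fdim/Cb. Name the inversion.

Fdim/Cb means F diminished with Cb in the bass. Cb is the fifth of F diminished (F–Ab–Cb), so this is second inversion.

second inversion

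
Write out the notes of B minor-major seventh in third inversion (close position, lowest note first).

B minor-major seventh is B–D–F#–A#. Third inversion puts the seventh (A#) in the bass, with the remaining tones above: A#, B, D, F#.

A#, B, D, F#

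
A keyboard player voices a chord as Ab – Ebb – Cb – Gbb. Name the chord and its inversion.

The distinct note names are Ab, Ebb, Cb, Gbb. Stacked in thirds they read Ab–Cb–Ebb–Gbb, which is a diminished seventh chord on Ab.
The lowest note is Ab, the root of the chord, so this is root position (figured bass 7).

Ab diminished seventh, root position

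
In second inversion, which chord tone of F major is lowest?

F major is F–A–C. Second inversion places the fifth in the bass: C.

C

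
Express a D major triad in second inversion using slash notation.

Second inversion of D major has the fifth (A) in the bass. As a slash chord: DM/A.

DM/A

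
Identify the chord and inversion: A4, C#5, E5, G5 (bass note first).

A dominant seventh, root position

Reducing to letter names: A, C#, E, G. These stack in thirds as A–C#–E–G — an A dominant seventh chord.
A is the root of A dominant seventh; root in the bass means root position (figured bass 7).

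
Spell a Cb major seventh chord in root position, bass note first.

Cb major seventh is Cb–Eb–Gb–Bb. Root position puts the root (Cb) in the bass, with the remaining tones above: Cb, Eb, Gb, Bb.

Cb, Eb, Gb, Bb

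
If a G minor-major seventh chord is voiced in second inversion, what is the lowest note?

In second inversion the fifth is lowest. For G minor-major seventh (G–Bb–D–F#) that is D.

D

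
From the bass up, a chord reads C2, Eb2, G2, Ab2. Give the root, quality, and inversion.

Ab major seventh, first inversion

Reducing to letter names: C, Eb, G, Ab. These stack in thirds as Ab–C–Eb–G — an Ab major seventh chord.
C is the third of Ab major seventh; third in the bass means first inversion (figured bass 6/5).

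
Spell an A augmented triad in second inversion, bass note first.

E#, A, C#

A augmented is A–C#–E#. Second inversion puts the fifth (E#) in the bass, with the remaining tones above: E#, A, C#.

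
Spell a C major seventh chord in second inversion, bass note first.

C major seventh is C–E–G–B. Second inversion puts the fifth (G) in the bass, with the remaining tones above: G, B, C, E.

G, B, C, E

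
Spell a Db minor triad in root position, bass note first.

The chord tones are Db–Fb–Ab. With the root (Db) lowest for root position: Db, Fb, Ab.

Db, Fb, Ab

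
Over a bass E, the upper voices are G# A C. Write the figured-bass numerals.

4/3

The notes E, G#, A, C stack in thirds as A–C–E–G# — an A minor-major seventh chord. The bass E is the fifth, so this is second inversion: figured 4/3.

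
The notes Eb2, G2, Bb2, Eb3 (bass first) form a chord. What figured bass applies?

The notes Eb, G, Bb stack in thirds as Eb–G–Bb — an Eb major triad. The bass Eb is the root, so this is root position: figured 5/3.

5/3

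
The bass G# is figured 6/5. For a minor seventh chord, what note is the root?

The figures 6/5 mean the third of the chord is in the bass. If G# is the third of a minor seventh chord, the root is E# (chord tones E#–G#–B#–D#).

E#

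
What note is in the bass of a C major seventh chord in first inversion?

E

In first inversion the third is lowest. For C major seventh (C–E–G–B) that is E.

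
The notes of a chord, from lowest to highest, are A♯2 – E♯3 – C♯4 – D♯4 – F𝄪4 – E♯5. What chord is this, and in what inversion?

Reducing to letter names: A#, E#, C#, D#, F##. These stack in thirds as D#–F##–A#–C#–E# — a D# dominant ninth chord.
With the fifth (A#) in the bass, the chord is in second inversion.

D# dominant ninth, second inversion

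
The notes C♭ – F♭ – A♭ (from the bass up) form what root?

Fb

Cb, Fb, Ab are the tones of an Fb major triad (Fb–Ab–Cb), making Fb the root.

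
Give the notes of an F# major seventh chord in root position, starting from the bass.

Spelling F# major seventh: F#–A#–C#–E#. In root position the root is bass, giving F#, A#, C#, E# from the bottom.

F#, A#, C#, E#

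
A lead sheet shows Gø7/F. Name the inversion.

third inversion

Gø7/F means G half-diminished seventh with F in the bass. F is the seventh of G half-diminished seventh (G–Bb–Db–F), so this is third inversion.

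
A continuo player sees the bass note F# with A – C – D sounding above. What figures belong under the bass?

The notes F#, A, C, D stack in thirds as D–F#–A–C — a D dominant seventh chord. The bass F# is the third, so this is first inversion: figured 6/5.

6/5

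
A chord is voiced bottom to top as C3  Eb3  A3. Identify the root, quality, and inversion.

A diminished, first inversion

Reducing to letter names: C, Eb, A. These stack in thirds as A–C–Eb — an A diminished triad.
With the third (C) in the bass, the chord is in first inversion (figured bass 6).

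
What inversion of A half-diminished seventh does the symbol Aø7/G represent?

Aø7/G means A half-diminished seventh with G in the bass. G is the seventh of A half-diminished seventh (A–C–Eb–G), so this is third inversion.

third inversion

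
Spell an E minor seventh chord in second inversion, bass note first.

B, D, E, G

The chord tones are E–G–B–D. With the fifth (B) lowest for second inversion: B, D, E, G.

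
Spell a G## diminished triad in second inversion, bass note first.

Spelling G## diminished: G##–B#–D#. In second inversion the fifth is bass, giving D#, G##, B# from the bottom.

D#, G##, B#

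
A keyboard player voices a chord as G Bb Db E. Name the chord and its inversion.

Reducing to letter names: G, Bb, Db, E. These stack in thirds as E–G–Bb–Db — an E diminished seventh chord.
G is the third of E diminished seventh; third in the bass means first inversion (figured bass 6/5).

E diminished seventh, first inversion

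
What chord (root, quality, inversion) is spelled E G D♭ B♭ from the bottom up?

The distinct note names are E, G, Db, Bb. Stacked in thirds they read E–G–Bb–Db, which is a diminished seventh chord on E.
E is the root of E diminished seventh; root in the bass means root position (figured bass 7).

E diminished seventh, root position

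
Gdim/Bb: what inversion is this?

Gdim/Bb means G diminished with Bb in the bass. Bb is the third of G diminished (G–Bb–Db), so this is first inversion.

first inversion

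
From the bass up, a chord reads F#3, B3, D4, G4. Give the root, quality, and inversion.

G major seventh, third inversion

Reducing to letter names: F#, B, D, G. These stack in thirds as G–B–D–F# — a G major seventh chord.
F# is the seventh of G major seventh; seventh in the bass means third inversion (figured bass 4/2).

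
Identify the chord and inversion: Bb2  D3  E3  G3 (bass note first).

The distinct note names are Bb, D, E, G. Stacked in thirds they read E–G–Bb–D, which is a half-diminished seventh chord on E.
With the fifth (Bb) in the bass, the chord is in second inversion (figured bass 4/3).

E half-diminished seventh, second inversion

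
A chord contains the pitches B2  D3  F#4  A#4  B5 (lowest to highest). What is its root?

The distinct letter names are B, D, F#, A#. Arranged as a stack of thirds they read B–D–F#–A#, so B is the root (a B minor-major seventh chord).

B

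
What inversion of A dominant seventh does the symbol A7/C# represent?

A7/C# means A dominant seventh with C# in the bass. C# is the third of A dominant seventh (A–C#–E–G), so this is first inversion.

first inversion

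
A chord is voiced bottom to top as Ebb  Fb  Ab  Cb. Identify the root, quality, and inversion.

The distinct note names are Ebb, Fb, Ab, Cb. Stacked in thirds they read Fb–Ab–Cb–Ebb, which is a dominant seventh chord on Fb.
Ebb is the seventh of Fb dominant seventh; seventh in the bass means third inversion (figured bass 4/2).

Fb dominant seventh, third inversion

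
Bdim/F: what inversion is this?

Bdim/F means B diminished with F in the bass. F is the fifth of B diminished (B–D–F), so this is second inversion.

second inversion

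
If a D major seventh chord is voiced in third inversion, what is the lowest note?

In third inversion the seventh is lowest. For D major seventh (D–F#–A–C#) that is C#.

C#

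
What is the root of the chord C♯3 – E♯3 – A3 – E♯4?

The distinct letter names are C#, E#, A. Arranged as a stack of thirds they read A–C#–E#, so A is the root (an A augmented triad).

A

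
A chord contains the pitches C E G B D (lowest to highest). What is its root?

C

Reordering C, E, G, B, D into stacked thirds gives C–E–G–B–D; the bottom of that stack, C, is the root.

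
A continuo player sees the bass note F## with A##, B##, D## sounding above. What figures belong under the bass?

4/3

The notes F##, A##, B##, D## stack in thirds as B##–D##–F##–A## — a B## half-diminished seventh chord. The bass F## is the fifth, so this is second inversion: figured 4/3.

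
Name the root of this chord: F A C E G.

F, A, C, E, G are the tones of an F major ninth chord (F–A–C–E–G), making F the root.

F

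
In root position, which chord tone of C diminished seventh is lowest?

In root position the root is lowest. For C diminished seventh (C–Eb–Gb–Bbb) that is C.

C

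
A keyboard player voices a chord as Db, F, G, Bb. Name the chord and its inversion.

The pitch classes Db, F, G, Bb arrange in thirds as G–Bb–Db–F: a G half-diminished seventh chord.
Db is the fifth of G half-diminished seventh; fifth in the bass means second inversion (figured bass 4/3).

G half-diminished seventh, second inversion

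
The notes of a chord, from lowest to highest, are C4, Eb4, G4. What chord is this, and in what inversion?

C minor, root position

The distinct note names are C, Eb, G. Stacked in thirds they read C–Eb–G, which is a minor triad on C.
C is the root of C minor; root in the bass means root position (figured bass 5/3).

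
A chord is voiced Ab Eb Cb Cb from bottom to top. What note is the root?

Ab

The distinct letter names are Ab, Eb, Cb. Arranged as a stack of thirds they read Ab–Cb–Eb, so Ab is the root (an Ab minor triad).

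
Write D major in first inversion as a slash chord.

DM/F#

First inversion of D major has the third (F#) in the bass. As a slash chord: DM/F#.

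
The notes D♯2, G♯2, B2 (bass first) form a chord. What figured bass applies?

6/4

The notes D#, G#, B stack in thirds as G#–B–D# — a G# minor triad. The bass D# is the fifth, so this is second inversion: figured 6/4.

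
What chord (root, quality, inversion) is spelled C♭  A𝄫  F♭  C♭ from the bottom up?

The distinct note names are Cb, Abb, Fb. Stacked in thirds they read Fb–Abb–Cb, which is a minor triad on Fb.
Cb is the fifth of Fb minor; fifth in the bass means second inversion (figured bass 6/4).

Fb minor, second inversion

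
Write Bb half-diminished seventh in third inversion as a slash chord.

Bbø7/Ab

Third inversion of Bb half-diminished seventh has the seventh (Ab) in the bass. As a slash chord: Bbø7/Ab.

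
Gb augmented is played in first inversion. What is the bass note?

The third of Gb augmented (Gb–Bb–D) is Bb; that is the bass in first inversion.

Bb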